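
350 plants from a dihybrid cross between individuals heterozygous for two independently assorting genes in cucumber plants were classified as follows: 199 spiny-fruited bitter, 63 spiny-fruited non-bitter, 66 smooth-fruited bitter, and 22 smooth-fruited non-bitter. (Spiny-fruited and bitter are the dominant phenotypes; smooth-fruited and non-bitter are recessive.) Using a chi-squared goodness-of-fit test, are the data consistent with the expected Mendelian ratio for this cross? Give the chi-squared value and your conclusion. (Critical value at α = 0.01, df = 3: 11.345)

A dihybrid F₂ with independent assortment and complete dominance at both loci gives a 9:3:3:1 phenotypic ratio.
Total ratio parts = 16. Expected numbers out of 350:
  spiny-fruited bitter: 350 × 9/16 = 196.875
  spiny-fruited non-bitter: 350 × 3/16 = 65.625
  smooth-fruited bitter: 350 × 3/16 = 65.625
  smooth-fruited non-bitter: 350 × 1/16 = 21.875
χ² = Σ (O − E)² / E
  spiny-fruited bitter: (199 − 196.875)² / 196.875 = 0.0229
  spiny-fruited non-bitter: (63 − 65.625)² / 65.625 = 0.1050
  smooth-fruited bitter: (66 − 65.625)² / 65.625 = 0.0021
  smooth-fruited non-bitter: (22 − 21.875)² / 21.875 = 0.0007
χ² = 0.0229 + 0.1050 + 0.0021 + 0.0007 = 0.1307 ≈ 0.131
Degrees of freedom = 4 − 1 = 3; critical value at α = 0.01 is 11.345.
Since 0.131 < 11.345, we fail to reject the null hypothesis — the data are consistent with the 9:3:3:1 ratio.

0.131; consistent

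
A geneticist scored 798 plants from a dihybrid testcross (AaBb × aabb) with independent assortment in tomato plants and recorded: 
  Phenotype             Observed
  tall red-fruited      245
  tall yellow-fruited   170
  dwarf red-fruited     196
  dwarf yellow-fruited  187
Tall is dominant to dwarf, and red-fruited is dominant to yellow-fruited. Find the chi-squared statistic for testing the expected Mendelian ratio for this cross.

15.584

A dihybrid testcross with independent assortment gives a 1:1:1:1 ratio.
Expected counts for N = 798 under a 1:1:1:1 ratio (total parts = 4):
  tall red-fruited: 798 × 1/4 = 199.5
  tall yellow-fruited: 798 × 1/4 = 199.5
  dwarf red-fruited: 798 × 1/4 = 199.5
  dwarf yellow-fruited: 798 × 1/4 = 199.5
χ² = Σ (O − E)² / E
  tall red-fruited: (245 − 199.5)² / 199.5 = 10.3772
  tall yellow-fruited: (170 − 199.5)² / 199.5 = 4.3622
  dwarf red-fruited: (196 − 199.5)² / 199.5 = 0.0614
  dwarf yellow-fruited: (187 − 199.5)² / 199.5 = 0.7832
χ² = 10.3772 + 4.3622 + 0.0614 + 0.7832 = 15.584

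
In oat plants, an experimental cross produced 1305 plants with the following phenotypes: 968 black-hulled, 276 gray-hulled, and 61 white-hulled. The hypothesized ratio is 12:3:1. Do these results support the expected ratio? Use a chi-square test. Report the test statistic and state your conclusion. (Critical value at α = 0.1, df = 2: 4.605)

9.309; not consistent

Total ratio parts = 16. Expected numbers out of 1305:
  black-hulled: 1305 × 12/16 = 978.75
  gray-hulled: 1305 × 3/16 = 244.6875
  white-hulled: 1305 × 1/16 = 81.5625
χ² = Σ (O − E)² / E
  black-hulled: (968 − 978.75)² / 978.75 = 0.1181
  gray-hulled: (276 − 244.6875)² / 244.6875 = 4.0070
  white-hulled: (61 − 81.5625)² / 81.5625 = 5.1840
χ² = 0.1181 + 4.0070 + 5.1840 = 9.3091 ≈ 9.309
Degrees of freedom = 3 − 1 = 2; critical value at α = 0.1 is 4.605.
Since 9.309 > 4.605, we reject the null hypothesis — the data do not fit the 12:3:1 ratio.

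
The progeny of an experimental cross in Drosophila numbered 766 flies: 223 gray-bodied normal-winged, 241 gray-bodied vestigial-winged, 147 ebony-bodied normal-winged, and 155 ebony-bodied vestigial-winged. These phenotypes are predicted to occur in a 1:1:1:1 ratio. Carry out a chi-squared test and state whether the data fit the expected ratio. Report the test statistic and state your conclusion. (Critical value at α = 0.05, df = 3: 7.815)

35.274; not consistent

The 1:1:1:1 ratio has 4 parts, so with N = 766 the expected counts are:
  gray-bodied normal-winged: 766 × 1/4 = 191.5
  gray-bodied vestigial-winged: 766 × 1/4 = 191.5
  ebony-bodied normal-winged: 766 × 1/4 = 191.5
  ebony-bodied vestigial-winged: 766 × 1/4 = 191.5
χ² = Σ (O − E)² / E
  gray-bodied normal-winged: (223 − 191.5)² / 191.5 = 5.1815
  gray-bodied vestigial-winged: (241 − 191.5)² / 191.5 = 12.7950
  ebony-bodied normal-winged: (147 − 191.5)² / 191.5 = 10.3407
  ebony-bodied vestigial-winged: (155 − 191.5)² / 191.5 = 6.9569
χ² = 5.1815 + 12.7950 + 10.3407 + 6.9569 = 35.2741 ≈ 35.274
Degrees of freedom = 4 − 1 = 3; critical value at α = 0.05 is 7.815.
Since 35.274 > 7.815, we reject the null hypothesis — the data do not fit the 1:1:1:1 ratio.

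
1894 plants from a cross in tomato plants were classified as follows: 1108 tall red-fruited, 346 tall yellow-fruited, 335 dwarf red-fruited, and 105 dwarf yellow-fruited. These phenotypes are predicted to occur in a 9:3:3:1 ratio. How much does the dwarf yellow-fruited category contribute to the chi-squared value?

1.511

Under the 9:3:3:1 hypothesis (Σ ratio = 16, N = 1894):
  tall red-fruited: 1894 × 9/16 = 1065.375
  tall yellow-fruited: 1894 × 3/16 = 355.125
  dwarf red-fruited: 1894 × 3/16 = 355.125
  dwarf yellow-fruited: 1894 × 1/16 = 118.375
Contribution of dwarf yellow-fruited: (105 − 118.375)² / 118.375 = 1.5112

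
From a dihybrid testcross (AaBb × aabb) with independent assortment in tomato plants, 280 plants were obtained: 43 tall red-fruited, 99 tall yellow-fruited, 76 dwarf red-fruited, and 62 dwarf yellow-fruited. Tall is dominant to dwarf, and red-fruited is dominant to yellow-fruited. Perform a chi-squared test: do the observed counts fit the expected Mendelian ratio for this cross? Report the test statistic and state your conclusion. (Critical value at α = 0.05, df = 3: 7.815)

23.857; not consistent

A dihybrid testcross with independent assortment gives a 1:1:1:1 ratio.
Under the 1:1:1:1 hypothesis (Σ ratio = 4, N = 280):
  tall red-fruited: 280 × 1/4 = 70
  tall yellow-fruited: 280 × 1/4 = 70
  dwarf red-fruited: 280 × 1/4 = 70
  dwarf yellow-fruited: 280 × 1/4 = 70
χ² = Σ (O − E)² / E
  tall red-fruited: (43 − 70)² / 70 = 10.4143
  tall yellow-fruited: (99 − 70)² / 70 = 12.0143
  dwarf red-fruited: (76 − 70)² / 70 = 0.5143
  dwarf yellow-fruited: (62 − 70)² / 70 = 0.9143
χ² = 10.4143 + 12.0143 + 0.5143 + 0.9143 = 23.8572 ≈ 23.857
Degrees of freedom = 4 − 1 = 3; critical value at α = 0.05 is 7.815.
Since 23.857 > 7.815, we reject the null hypothesis — the data do not fit the 1:1:1:1 ratio.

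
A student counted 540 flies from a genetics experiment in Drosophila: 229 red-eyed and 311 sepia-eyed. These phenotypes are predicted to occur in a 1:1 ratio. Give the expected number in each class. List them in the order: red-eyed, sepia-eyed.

The 1:1 ratio has 2 parts, so with N = 540 the expected counts are:
  red-eyed: 540 × 1/2 = 270
  sepia-eyed: 540 × 1/2 = 270

270, 270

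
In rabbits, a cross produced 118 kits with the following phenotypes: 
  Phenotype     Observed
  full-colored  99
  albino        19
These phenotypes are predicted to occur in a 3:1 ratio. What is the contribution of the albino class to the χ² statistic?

3.737

Total ratio parts = 4. Expected numbers out of 118:
  full-colored: 118 × 3/4 = 88.5
  albino: 118 × 1/4 = 29.5
Contribution of albino: (19 − 29.5)² / 29.5 = 3.7373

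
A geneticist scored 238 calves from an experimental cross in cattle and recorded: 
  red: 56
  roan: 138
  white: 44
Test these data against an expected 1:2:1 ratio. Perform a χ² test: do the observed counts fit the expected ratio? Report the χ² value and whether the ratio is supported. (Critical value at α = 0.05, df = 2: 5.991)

Under the 1:2:1 hypothesis (Σ ratio = 4, N = 238):
  red: 238 × 1/4 = 59.5
  roan: 238 × 2/4 = 119
  white: 238 × 1/4 = 59.5
χ² = Σ (O − E)² / E
  red: (56 − 59.5)² / 59.5 = 0.2059
  roan: (138 − 119)² / 119 = 3.0336
  white: (44 − 59.5)² / 59.5 = 4.0378
χ² = 0.2059 + 3.0336 + 4.0378 = 7.2773 ≈ 7.277
Degrees of freedom = 3 − 1 = 2; critical value at α = 0.05 is 5.991.
Since 7.277 > 5.991, we reject the null hypothesis — the data do not fit the 1:2:1 ratio.

7.277; not consistent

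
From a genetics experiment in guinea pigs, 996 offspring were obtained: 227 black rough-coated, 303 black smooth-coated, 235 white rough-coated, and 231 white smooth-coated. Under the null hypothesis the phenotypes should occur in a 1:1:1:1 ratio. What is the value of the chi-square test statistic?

The 1:1:1:1 ratio has 4 parts, so with N = 996 the expected counts are:
  black rough-coated: 996 × 1/4 = 249
  black smooth-coated: 996 × 1/4 = 249
  white rough-coated: 996 × 1/4 = 249
  white smooth-coated: 996 × 1/4 = 249
χ² = Σ (O − E)² / E
  black rough-coated: (227 − 249)² / 249 = 1.9438
  black smooth-coated: (303 − 249)² / 249 = 11.7108
  white rough-coated: (235 − 249)² / 249 = 0.7871
  white smooth-coated: (231 − 249)² / 249 = 1.3012
χ² = 1.9438 + 11.7108 + 0.7871 + 1.3012 = 15.7429 ≈ 15.743

15.743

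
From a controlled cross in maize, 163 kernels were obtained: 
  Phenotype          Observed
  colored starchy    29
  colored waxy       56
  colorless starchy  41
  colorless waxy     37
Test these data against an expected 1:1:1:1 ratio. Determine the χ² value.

The 1:1:1:1 ratio has 4 parts, so with N = 163 the expected counts are:
  colored starchy: 163 × 1/4 = 40.75
  colored waxy: 163 × 1/4 = 40.75
  colorless starchy: 163 × 1/4 = 40.75
  colorless waxy: 163 × 1/4 = 40.75
χ² = Σ (O − E)² / E
  colored starchy: (29 − 40.75)² / 40.75 = 3.3880
  colored waxy: (56 − 40.75)² / 40.75 = 5.7071
  colorless starchy: (41 − 40.75)² / 40.75 = 0.0015
  colorless waxy: (37 − 40.75)² / 40.75 = 0.3451
χ² = 3.3880 + 5.7071 + 0.0015 + 0.3451 = 9.4417 ≈ 9.442

9.442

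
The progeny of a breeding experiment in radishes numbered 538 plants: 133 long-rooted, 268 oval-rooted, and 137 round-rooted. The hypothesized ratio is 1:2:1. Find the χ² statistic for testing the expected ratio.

0.067

The 1:2:1 ratio has 4 parts, so with N = 538 the expected counts are:
  long-rooted: 538 × 1/4 = 134.5
  oval-rooted: 538 × 2/4 = 269
  round-rooted: 538 × 1/4 = 134.5
χ² = Σ (O − E)² / E
  long-rooted: (133 − 134.5)² / 134.5 = 0.0167
  oval-rooted: (268 − 269)² / 269 = 0.0037
  round-rooted: (137 − 134.5)² / 134.5 = 0.0465
χ² = 0.0167 + 0.0037 + 0.0465 = 0.0669 ≈ 0.067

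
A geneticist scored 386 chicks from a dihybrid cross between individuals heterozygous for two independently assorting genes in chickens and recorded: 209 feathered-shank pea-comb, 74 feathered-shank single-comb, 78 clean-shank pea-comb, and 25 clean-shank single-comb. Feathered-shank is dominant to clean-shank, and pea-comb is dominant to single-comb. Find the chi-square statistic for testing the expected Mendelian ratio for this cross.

0.809

A dihybrid F₂ with independent assortment and complete dominance at both loci gives a 9:3:3:1 phenotypic ratio.
Under the 9:3:3:1 hypothesis (Σ ratio = 16, N = 386):
  feathered-shank pea-comb: 386 × 9/16 = 217.125
  feathered-shank single-comb: 386 × 3/16 = 72.375
  clean-shank pea-comb: 386 × 3/16 = 72.375
  clean-shank single-comb: 386 × 1/16 = 24.125
χ² = Σ (O − E)² / E
  feathered-shank pea-comb: (209 − 217.125)² / 217.125 = 0.3040
  feathered-shank single-comb: (74 − 72.375)² / 72.375 = 0.0365
  clean-shank pea-comb: (78 − 72.375)² / 72.375 = 0.4372
  clean-shank single-comb: (25 − 24.125)² / 24.125 = 0.0317
χ² = 0.3040 + 0.0365 + 0.4372 + 0.0317 = 0.8094 ≈ 0.809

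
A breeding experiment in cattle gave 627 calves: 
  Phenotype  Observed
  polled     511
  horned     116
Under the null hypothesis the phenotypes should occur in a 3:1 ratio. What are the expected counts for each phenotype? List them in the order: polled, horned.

470.25, 156.75

Under the 3:1 hypothesis (Σ ratio = 4, N = 627):
  polled: 627 × 3/4 = 470.25
  horned: 627 × 1/4 = 156.75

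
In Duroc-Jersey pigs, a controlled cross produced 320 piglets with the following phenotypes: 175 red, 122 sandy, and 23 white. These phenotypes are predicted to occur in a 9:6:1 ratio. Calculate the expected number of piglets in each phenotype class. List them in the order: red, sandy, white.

Total ratio parts = 16. Expected numbers out of 320:
  red: 320 × 9/16 = 180
  sandy: 320 × 6/16 = 120
  white: 320 × 1/16 = 20

180, 120, 20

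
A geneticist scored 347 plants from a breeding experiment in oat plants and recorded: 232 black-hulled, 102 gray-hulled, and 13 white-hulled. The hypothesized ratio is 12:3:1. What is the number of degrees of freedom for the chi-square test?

2

A goodness-of-fit test with 3 phenotype classes has df = 3 − 1 = 2.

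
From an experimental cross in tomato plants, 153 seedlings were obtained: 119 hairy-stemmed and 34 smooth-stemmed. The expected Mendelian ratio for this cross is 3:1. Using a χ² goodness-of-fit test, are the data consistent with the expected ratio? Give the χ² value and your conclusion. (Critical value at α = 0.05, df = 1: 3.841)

0.630; consistent

Under the 3:1 hypothesis (Σ ratio = 4, N = 153):
  hairy-stemmed: 153 × 3/4 = 114.75
  smooth-stemmed: 153 × 1/4 = 38.25
χ² = Σ (O − E)² / E
  hairy-stemmed: (119 − 114.75)² / 114.75 = 0.1574
  smooth-stemmed: (34 − 38.25)² / 38.25 = 0.4722
χ² = 0.1574 + 0.4722 = 0.6296 ≈ 0.630
Degrees of freedom = 2 − 1 = 1; critical value at α = 0.05 is 3.841.
Since 0.630 < 3.841, we fail to reject the null hypothesis — the data are consistent with the 3:1 ratio.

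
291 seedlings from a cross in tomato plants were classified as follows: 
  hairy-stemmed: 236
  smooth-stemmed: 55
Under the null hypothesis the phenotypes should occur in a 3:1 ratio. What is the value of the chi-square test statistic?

Total ratio parts = 4. Expected numbers out of 291:
  hairy-stemmed: 291 × 3/4 = 218.25
  smooth-stemmed: 291 × 1/4 = 72.75
χ² = Σ (O − E)² / E
  hairy-stemmed: (236 − 218.25)² / 218.25 = 1.4436
  smooth-stemmed: (55 − 72.75)² / 72.75 = 4.3308
χ² = 1.4436 + 4.3308 = 5.7744 ≈ 5.774

5.774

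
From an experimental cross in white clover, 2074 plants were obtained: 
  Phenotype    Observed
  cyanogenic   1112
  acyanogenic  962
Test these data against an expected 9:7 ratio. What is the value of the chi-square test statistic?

Under the 9:7 hypothesis (Σ ratio = 16, N = 2074):
  cyanogenic: 2074 × 9/16 = 1166.625
  acyanogenic: 2074 × 7/16 = 907.375
χ² = Σ (O − E)² / E
  cyanogenic: (1112 − 1166.625)² / 1166.625 = 2.5577
  acyanogenic: (962 − 907.375)² / 907.375 = 3.2885
χ² = 2.5577 + 3.2885 = 5.8462 ≈ 5.846

5.846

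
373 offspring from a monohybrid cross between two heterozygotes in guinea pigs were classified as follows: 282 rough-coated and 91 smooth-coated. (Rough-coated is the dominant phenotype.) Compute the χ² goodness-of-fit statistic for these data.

0.072

For a monohybrid cross between heterozygotes with complete dominance, the expected phenotypic ratio is 3:1.
Total ratio parts = 4. Expected numbers out of 373:
  rough-coated: 373 × 3/4 = 279.75
  smooth-coated: 373 × 1/4 = 93.25
χ² = Σ (O − E)² / E
  rough-coated: (282 − 279.75)² / 279.75 = 0.0181
  smooth-coated: (91 − 93.25)² / 93.25 = 0.0543
χ² = 0.0181 + 0.0543 = 0.0724 ≈ 0.072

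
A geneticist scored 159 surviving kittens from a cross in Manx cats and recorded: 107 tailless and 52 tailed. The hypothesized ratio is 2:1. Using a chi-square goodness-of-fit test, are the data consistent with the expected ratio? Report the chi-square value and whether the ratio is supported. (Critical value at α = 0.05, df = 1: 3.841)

0.028; consistent

Under the 2:1 hypothesis (Σ ratio = 3, N = 159):
  tailless: 159 × 2/3 = 106
  tailed: 159 × 1/3 = 53
χ² = Σ (O − E)² / E
  tailless: (107 − 106)² / 106 = 0.0094
  tailed: (52 − 53)² / 53 = 0.0189
χ² = 0.0094 + 0.0189 = 0.0283 ≈ 0.028
Degrees of freedom = 2 − 1 = 1; critical value at α = 0.05 is 3.841.
Since 0.028 < 3.841, we fail to reject the null hypothesis — the data are consistent with the 2:1 ratio.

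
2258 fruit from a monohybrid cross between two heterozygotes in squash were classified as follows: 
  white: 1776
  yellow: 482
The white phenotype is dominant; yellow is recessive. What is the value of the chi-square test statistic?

16.076

For a monohybrid cross between heterozygotes with complete dominance, the expected phenotypic ratio is 3:1.
Total ratio parts = 4. Expected numbers out of 2258:
  white: 2258 × 3/4 = 1693.5
  yellow: 2258 × 1/4 = 564.5
χ² = Σ (O − E)² / E
  white: (1776 − 1693.5)² / 1693.5 = 4.0190
  yellow: (482 − 564.5)² / 564.5 = 12.0571
χ² = 4.0190 + 12.0571 = 16.0761 ≈ 16.076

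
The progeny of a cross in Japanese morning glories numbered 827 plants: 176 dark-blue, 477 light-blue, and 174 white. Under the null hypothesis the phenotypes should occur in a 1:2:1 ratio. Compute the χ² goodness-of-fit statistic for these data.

19.513

Expected counts for N = 827 under a 1:2:1 ratio (total parts = 4):
  dark-blue: 827 × 1/4 = 206.75
  light-blue: 827 × 2/4 = 413.5
  white: 827 × 1/4 = 206.75
χ² = Σ (O − E)² / E
  dark-blue: (176 − 206.75)² / 206.75 = 4.5735
  light-blue: (477 − 413.5)² / 413.5 = 9.7515
  white: (174 − 206.75)² / 206.75 = 5.1877
χ² = 4.5735 + 9.7515 + 5.1877 = 19.5127 ≈ 19.513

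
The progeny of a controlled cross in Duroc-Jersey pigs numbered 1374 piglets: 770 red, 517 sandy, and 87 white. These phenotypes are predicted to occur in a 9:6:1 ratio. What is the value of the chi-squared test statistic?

0.031

Under the 9:6:1 hypothesis (Σ ratio = 16, N = 1374):
  red: 1374 × 9/16 = 772.875
  sandy: 1374 × 6/16 = 515.25
  white: 1374 × 1/16 = 85.875
χ² = Σ (O − E)² / E
  red: (770 − 772.875)² / 772.875 = 0.0107
  sandy: (517 − 515.25)² / 515.25 = 0.0059
  white: (87 − 85.875)² / 85.875 = 0.0147
χ² = 0.0107 + 0.0059 + 0.0147 = 0.0313 ≈ 0.031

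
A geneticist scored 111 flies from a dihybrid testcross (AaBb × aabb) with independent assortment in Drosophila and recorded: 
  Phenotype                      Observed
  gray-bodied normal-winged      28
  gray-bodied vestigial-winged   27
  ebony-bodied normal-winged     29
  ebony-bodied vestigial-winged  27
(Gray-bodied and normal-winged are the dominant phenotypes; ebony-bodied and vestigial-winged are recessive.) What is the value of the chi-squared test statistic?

0.099

A dihybrid testcross with independent assortment gives a 1:1:1:1 ratio.
Total ratio parts = 4. Expected numbers out of 111:
  gray-bodied normal-winged: 111 × 1/4 = 27.75
  gray-bodied vestigial-winged: 111 × 1/4 = 27.75
  ebony-bodied normal-winged: 111 × 1/4 = 27.75
  ebony-bodied vestigial-winged: 111 × 1/4 = 27.75
χ² = Σ (O − E)² / E
  gray-bodied normal-winged: (28 − 27.75)² / 27.75 = 0.0023
  gray-bodied vestigial-winged: (27 − 27.75)² / 27.75 = 0.0203
  ebony-bodied normal-winged: (29 − 27.75)² / 27.75 = 0.0563
  ebony-bodied vestigial-winged: (27 − 27.75)² / 27.75 = 0.0203
χ² = 0.0023 + 0.0203 + 0.0563 + 0.0203 = 0.0992 ≈ 0.099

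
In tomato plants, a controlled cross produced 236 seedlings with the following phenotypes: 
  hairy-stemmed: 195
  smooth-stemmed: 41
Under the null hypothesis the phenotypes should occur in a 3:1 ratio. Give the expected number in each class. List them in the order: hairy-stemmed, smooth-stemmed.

Total ratio parts = 4. Expected numbers out of 236:
  hairy-stemmed: 236 × 3/4 = 177
  smooth-stemmed: 236 × 1/4 = 59

177, 59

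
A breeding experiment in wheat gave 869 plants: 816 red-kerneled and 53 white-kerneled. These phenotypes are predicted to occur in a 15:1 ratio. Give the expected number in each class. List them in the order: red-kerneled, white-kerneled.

Total ratio parts = 16. Expected numbers out of 869:
  red-kerneled: 869 × 15/16 = 814.6875
  white-kerneled: 869 × 1/16 = 54.3125

814.6875, 54.3125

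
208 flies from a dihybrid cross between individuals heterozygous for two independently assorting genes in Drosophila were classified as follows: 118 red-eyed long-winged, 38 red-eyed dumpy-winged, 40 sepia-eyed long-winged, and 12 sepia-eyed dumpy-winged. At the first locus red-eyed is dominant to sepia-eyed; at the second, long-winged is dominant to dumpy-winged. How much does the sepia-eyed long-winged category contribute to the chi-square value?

A dihybrid F₂ with independent assortment and complete dominance at both loci gives a 9:3:3:1 phenotypic ratio.
Total ratio parts = 16. Expected numbers out of 208:
  red-eyed long-winged: 208 × 9/16 = 117
  red-eyed dumpy-winged: 208 × 3/16 = 39
  sepia-eyed long-winged: 208 × 3/16 = 39
  sepia-eyed dumpy-winged: 208 × 1/16 = 13
Contribution of sepia-eyed long-winged: (40 − 39)² / 39 = 0.0256

0.026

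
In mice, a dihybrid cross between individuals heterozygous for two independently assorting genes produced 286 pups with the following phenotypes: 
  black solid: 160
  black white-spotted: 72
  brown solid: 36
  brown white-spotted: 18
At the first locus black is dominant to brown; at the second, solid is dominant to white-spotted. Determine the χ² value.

12.095

A dihybrid F₂ with independent assortment and complete dominance at both loci gives a 9:3:3:1 phenotypic ratio.
The 9:3:3:1 ratio has 16 parts, so with N = 286 the expected counts are:
  black solid: 286 × 9/16 = 160.875
  black white-spotted: 286 × 3/16 = 53.625
  brown solid: 286 × 3/16 = 53.625
  brown white-spotted: 286 × 1/16 = 17.875
χ² = Σ (O − E)² / E
  black solid: (160 − 160.875)² / 160.875 = 0.0048
  black white-spotted: (72 − 53.625)² / 53.625 = 6.2963
  brown solid: (36 − 53.625)² / 53.625 = 5.7928
  brown white-spotted: (18 − 17.875)² / 17.875 = 0.0009
χ² = 0.0048 + 6.2963 + 5.7928 + 0.0009 = 12.0948 ≈ 12.095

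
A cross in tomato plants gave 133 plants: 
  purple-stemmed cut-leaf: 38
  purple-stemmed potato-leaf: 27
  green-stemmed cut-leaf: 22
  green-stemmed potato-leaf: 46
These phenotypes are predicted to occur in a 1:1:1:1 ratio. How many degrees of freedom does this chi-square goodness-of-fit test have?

A goodness-of-fit test with 4 phenotype classes has df = 4 − 1 = 3.

3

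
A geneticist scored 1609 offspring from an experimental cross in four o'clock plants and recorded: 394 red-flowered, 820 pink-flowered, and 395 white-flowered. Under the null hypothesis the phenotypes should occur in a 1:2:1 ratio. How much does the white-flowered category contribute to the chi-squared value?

0.131

Total ratio parts = 4. Expected numbers out of 1609:
  red-flowered: 1609 × 1/4 = 402.25
  pink-flowered: 1609 × 2/4 = 804.5
  white-flowered: 1609 × 1/4 = 402.25
Contribution of white-flowered: (395 − 402.25)² / 402.25 = 0.1307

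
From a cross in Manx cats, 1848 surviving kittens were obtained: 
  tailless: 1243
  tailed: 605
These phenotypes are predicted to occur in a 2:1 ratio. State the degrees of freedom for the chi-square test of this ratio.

A goodness-of-fit test with 2 phenotype classes has df = 2 − 1 = 1.

1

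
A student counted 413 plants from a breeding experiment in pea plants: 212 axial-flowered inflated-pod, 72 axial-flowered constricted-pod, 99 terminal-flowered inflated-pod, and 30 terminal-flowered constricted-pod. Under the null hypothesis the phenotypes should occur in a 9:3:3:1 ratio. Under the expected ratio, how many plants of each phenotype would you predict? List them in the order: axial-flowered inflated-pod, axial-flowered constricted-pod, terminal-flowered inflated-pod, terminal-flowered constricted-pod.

Total ratio parts = 16. Expected numbers out of 413:
  axial-flowered inflated-pod: 413 × 9/16 = 232.3125
  axial-flowered constricted-pod: 413 × 3/16 = 77.4375
  terminal-flowered inflated-pod: 413 × 3/16 = 77.4375
  terminal-flowered constricted-pod: 413 × 1/16 = 25.8125

232.3125, 77.4375, 77.4375, 25.8125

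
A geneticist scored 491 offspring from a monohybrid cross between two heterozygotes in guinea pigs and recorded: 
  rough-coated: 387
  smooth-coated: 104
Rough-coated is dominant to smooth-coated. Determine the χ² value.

For a monohybrid cross between heterozygotes with complete dominance, the expected phenotypic ratio is 3:1.
The 3:1 ratio has 4 parts, so with N = 491 the expected counts are:
  rough-coated: 491 × 3/4 = 368.25
  smooth-coated: 491 × 1/4 = 122.75
χ² = Σ (O − E)² / E
  rough-coated: (387 − 368.25)² / 368.25 = 0.9547
  smooth-coated: (104 − 122.75)² / 122.75 = 2.8641
χ² = 0.9547 + 2.8641 = 3.8188 ≈ 3.819

3.819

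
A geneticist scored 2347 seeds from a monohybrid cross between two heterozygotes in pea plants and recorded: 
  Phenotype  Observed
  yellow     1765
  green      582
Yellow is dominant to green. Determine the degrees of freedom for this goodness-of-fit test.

1

For a monohybrid cross between heterozygotes with complete dominance, the expected phenotypic ratio is 3:1.
A goodness-of-fit test with 2 phenotype classes has df = 2 − 1 = 1.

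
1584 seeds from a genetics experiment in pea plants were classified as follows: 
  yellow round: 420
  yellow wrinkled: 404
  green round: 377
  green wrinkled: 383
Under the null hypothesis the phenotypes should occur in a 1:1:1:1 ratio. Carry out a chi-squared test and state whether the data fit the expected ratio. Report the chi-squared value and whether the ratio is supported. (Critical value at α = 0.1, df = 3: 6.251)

2.955; consistent

Expected counts for N = 1584 under a 1:1:1:1 ratio (total parts = 4):
  yellow round: 1584 × 1/4 = 396
  yellow wrinkled: 1584 × 1/4 = 396
  green round: 1584 × 1/4 = 396
  green wrinkled: 1584 × 1/4 = 396
χ² = Σ (O − E)² / E
  yellow round: (420 − 396)² / 396 = 1.4545
  yellow wrinkled: (404 − 396)² / 396 = 0.1616
  green round: (377 − 396)² / 396 = 0.9116
  green wrinkled: (383 − 396)² / 396 = 0.4268
χ² = 1.4545 + 0.1616 + 0.9116 + 0.4268 = 2.9545 ≈ 2.955
Degrees of freedom = 4 − 1 = 3; critical value at α = 0.1 is 6.251.
Since 2.955 < 6.251, we fail to reject the null hypothesis — the data are consistent with the 1:1:1:1 ratio.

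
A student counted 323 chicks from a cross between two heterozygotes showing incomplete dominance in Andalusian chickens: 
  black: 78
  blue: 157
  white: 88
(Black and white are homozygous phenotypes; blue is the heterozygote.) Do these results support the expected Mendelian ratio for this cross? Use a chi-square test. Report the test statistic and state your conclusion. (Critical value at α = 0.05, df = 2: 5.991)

With incomplete dominance, a heterozygote × heterozygote cross gives a 1:2:1 phenotypic ratio.
Expected counts for N = 323 under a 1:2:1 ratio (total parts = 4):
  black: 323 × 1/4 = 80.75
  blue: 323 × 2/4 = 161.5
  white: 323 × 1/4 = 80.75
χ² = Σ (O − E)² / E
  black: (78 − 80.75)² / 80.75 = 0.0937
  blue: (157 − 161.5)² / 161.5 = 0.1254
  white: (88 − 80.75)² / 80.75 = 0.6509
χ² = 0.0937 + 0.1254 + 0.6509 = 0.870
Degrees of freedom = 3 − 1 = 2; critical value at α = 0.05 is 5.991.
Since 0.870 < 5.991, we fail to reject the null hypothesis — the data are consistent with the 1:2:1 ratio.

0.870; consistent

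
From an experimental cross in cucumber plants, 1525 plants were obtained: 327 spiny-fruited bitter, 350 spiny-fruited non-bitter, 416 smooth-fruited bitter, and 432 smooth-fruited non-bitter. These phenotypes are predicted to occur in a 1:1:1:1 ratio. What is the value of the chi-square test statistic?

20.204

Under the 1:1:1:1 hypothesis (Σ ratio = 4, N = 1525):
  spiny-fruited bitter: 1525 × 1/4 = 381.25
  spiny-fruited non-bitter: 1525 × 1/4 = 381.25
  smooth-fruited bitter: 1525 × 1/4 = 381.25
  smooth-fruited non-bitter: 1525 × 1/4 = 381.25
χ² = Σ (O − E)² / E
  spiny-fruited bitter: (327 − 381.25)² / 381.25 = 7.7195
  spiny-fruited non-bitter: (350 − 381.25)² / 381.25 = 2.5615
  smooth-fruited bitter: (416 − 381.25)² / 381.25 = 3.1674
  smooth-fruited non-bitter: (432 − 381.25)² / 381.25 = 6.7556
χ² = 7.7195 + 2.5615 + 3.1674 + 6.7556 = 20.204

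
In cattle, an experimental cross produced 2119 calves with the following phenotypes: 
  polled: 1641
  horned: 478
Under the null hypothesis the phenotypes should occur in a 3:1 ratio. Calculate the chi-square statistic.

Total ratio parts = 4. Expected numbers out of 2119:
  polled: 2119 × 3/4 = 1589.25
  horned: 2119 × 1/4 = 529.75
χ² = Σ (O − E)² / E
  polled: (1641 − 1589.25)² / 1589.25 = 1.6851
  horned: (478 − 529.75)² / 529.75 = 5.0553
χ² = 1.6851 + 5.0553 = 6.7404 ≈ 6.740

6.740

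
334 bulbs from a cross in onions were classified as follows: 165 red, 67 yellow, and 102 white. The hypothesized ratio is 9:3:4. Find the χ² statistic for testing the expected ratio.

7.190

Expected counts for N = 334 under a 9:3:4 ratio (total parts = 16):
  red: 334 × 9/16 = 187.875
  yellow: 334 × 3/16 = 62.625
  white: 334 × 4/16 = 83.5
χ² = Σ (O − E)² / E
  red: (165 − 187.875)² / 187.875 = 2.7852
  yellow: (67 − 62.625)² / 62.625 = 0.3056
  white: (102 − 83.5)² / 83.5 = 4.0988
χ² = 2.7852 + 0.3056 + 4.0988 = 7.1896 ≈ 7.190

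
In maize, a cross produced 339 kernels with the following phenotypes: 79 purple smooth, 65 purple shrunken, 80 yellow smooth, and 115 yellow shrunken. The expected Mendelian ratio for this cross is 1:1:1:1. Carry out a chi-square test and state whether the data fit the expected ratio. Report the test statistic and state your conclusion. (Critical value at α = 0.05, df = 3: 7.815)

16.056; not consistent

The 1:1:1:1 ratio has 4 parts, so with N = 339 the expected counts are:
  purple smooth: 339 × 1/4 = 84.75
  purple shrunken: 339 × 1/4 = 84.75
  yellow smooth: 339 × 1/4 = 84.75
  yellow shrunken: 339 × 1/4 = 84.75
χ² = Σ (O − E)² / E
  purple smooth: (79 − 84.75)² / 84.75 = 0.3901
  purple shrunken: (65 − 84.75)² / 84.75 = 4.6025
  yellow smooth: (80 − 84.75)² / 84.75 = 0.2662
  yellow shrunken: (115 − 84.75)² / 84.75 = 10.7972
χ² = 0.3901 + 4.6025 + 0.2662 + 10.7972 = 16.056
Degrees of freedom = 4 − 1 = 3; critical value at α = 0.05 is 7.815.
Since 16.056 > 7.815, we reject the null hypothesis — the data do not fit the 1:1:1:1 ratio.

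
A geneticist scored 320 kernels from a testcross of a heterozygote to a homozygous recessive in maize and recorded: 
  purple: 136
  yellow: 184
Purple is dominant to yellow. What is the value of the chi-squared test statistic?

A testcross of a heterozygote (Aa × aa) gives a 1:1 phenotypic ratio.
Expected counts for N = 320 under a 1:1 ratio (total parts = 2):
  purple: 320 × 1/2 = 160
  yellow: 320 × 1/2 = 160
χ² = Σ (O − E)² / E
  purple: (136 − 160)² / 160 = 3.6000
  yellow: (184 − 160)² / 160 = 3.6000
χ² = 3.6000 + 3.6000 = 7.200

7.200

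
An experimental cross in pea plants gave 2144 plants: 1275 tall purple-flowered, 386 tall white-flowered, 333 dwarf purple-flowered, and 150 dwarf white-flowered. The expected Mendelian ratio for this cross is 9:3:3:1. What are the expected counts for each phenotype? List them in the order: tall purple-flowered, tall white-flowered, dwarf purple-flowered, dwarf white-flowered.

Under the 9:3:3:1 hypothesis (Σ ratio = 16, N = 2144):
  tall purple-flowered: 2144 × 9/16 = 1206
  tall white-flowered: 2144 × 3/16 = 402
  dwarf purple-flowered: 2144 × 3/16 = 402
  dwarf white-flowered: 2144 × 1/16 = 134

1206, 402, 402, 134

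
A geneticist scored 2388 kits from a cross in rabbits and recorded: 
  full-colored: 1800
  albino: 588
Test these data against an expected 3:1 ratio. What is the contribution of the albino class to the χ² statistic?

0.136

Under the 3:1 hypothesis (Σ ratio = 4, N = 2388):
  full-colored: 2388 × 3/4 = 1791
  albino: 2388 × 1/4 = 597
Contribution of albino: (588 − 597)² / 597 = 0.1357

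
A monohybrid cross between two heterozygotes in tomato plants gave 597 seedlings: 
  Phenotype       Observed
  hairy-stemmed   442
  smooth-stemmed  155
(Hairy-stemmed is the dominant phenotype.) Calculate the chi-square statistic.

0.295

For a monohybrid cross between heterozygotes with complete dominance, the expected phenotypic ratio is 3:1.
Under the 3:1 hypothesis (Σ ratio = 4, N = 597):
  hairy-stemmed: 597 × 3/4 = 447.75
  smooth-stemmed: 597 × 1/4 = 149.25
χ² = Σ (O − E)² / E
  hairy-stemmed: (442 − 447.75)² / 447.75 = 0.0738
  smooth-stemmed: (155 − 149.25)² / 149.25 = 0.2215
χ² = 0.0738 + 0.2215 = 0.2953 ≈ 0.295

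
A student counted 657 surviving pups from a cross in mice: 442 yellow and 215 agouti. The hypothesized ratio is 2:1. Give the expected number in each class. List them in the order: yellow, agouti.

438, 219

Under the 2:1 hypothesis (Σ ratio = 3, N = 657):
  yellow: 657 × 2/3 = 438
  agouti: 657 × 1/3 = 219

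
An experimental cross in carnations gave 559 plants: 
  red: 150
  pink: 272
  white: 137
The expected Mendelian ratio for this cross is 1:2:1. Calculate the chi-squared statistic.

1.007

The 1:2:1 ratio has 4 parts, so with N = 559 the expected counts are:
  red: 559 × 1/4 = 139.75
  pink: 559 × 2/4 = 279.5
  white: 559 × 1/4 = 139.75
χ² = Σ (O − E)² / E
  red: (150 − 139.75)² / 139.75 = 0.7518
  pink: (272 − 279.5)² / 279.5 = 0.2013
  white: (137 − 139.75)² / 139.75 = 0.0541
χ² = 0.7518 + 0.2013 + 0.0541 = 1.0072 ≈ 1.007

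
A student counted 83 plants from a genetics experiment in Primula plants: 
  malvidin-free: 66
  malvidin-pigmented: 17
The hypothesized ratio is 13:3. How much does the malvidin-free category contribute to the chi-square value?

Expected counts for N = 83 under a 13:3 ratio (total parts = 16):
  malvidin-free: 83 × 13/16 = 67.4375
  malvidin-pigmented: 83 × 3/16 = 15.5625
Contribution of malvidin-free: (66 − 67.4375)² / 67.4375 = 0.0306

0.031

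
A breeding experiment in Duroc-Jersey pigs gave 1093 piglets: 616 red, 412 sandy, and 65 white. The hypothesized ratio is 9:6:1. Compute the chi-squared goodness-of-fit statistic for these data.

Expected counts for N = 1093 under a 9:6:1 ratio (total parts = 16):
  red: 1093 × 9/16 = 614.8125
  sandy: 1093 × 6/16 = 409.875
  white: 1093 × 1/16 = 68.3125
χ² = Σ (O − E)² / E
  red: (616 − 614.8125)² / 614.8125 = 0.0023
  sandy: (412 − 409.875)² / 409.875 = 0.0110
  white: (65 − 68.3125)² / 68.3125 = 0.1606
χ² = 0.0023 + 0.0110 + 0.1606 = 0.1739 ≈ 0.174

0.174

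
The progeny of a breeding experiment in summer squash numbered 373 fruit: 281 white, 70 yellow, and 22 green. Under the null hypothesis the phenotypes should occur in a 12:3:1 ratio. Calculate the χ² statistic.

0.080

Expected counts for N = 373 under a 12:3:1 ratio (total parts = 16):
  white: 373 × 12/16 = 279.75
  yellow: 373 × 3/16 = 69.9375
  green: 373 × 1/16 = 23.3125
χ² = Σ (O − E)² / E
  white: (281 − 279.75)² / 279.75 = 0.0056
  yellow: (70 − 69.9375)² / 69.9375 = 0.0001
  green: (22 − 23.3125)² / 23.3125 = 0.0739
χ² = 0.0056 + 0.0001 + 0.0739 = 0.0796 ≈ 0.080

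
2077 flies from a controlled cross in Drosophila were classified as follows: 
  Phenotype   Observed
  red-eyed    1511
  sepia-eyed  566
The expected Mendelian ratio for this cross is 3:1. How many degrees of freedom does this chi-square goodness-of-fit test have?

1

A goodness-of-fit test with 2 phenotype classes has df = 2 − 1 = 1.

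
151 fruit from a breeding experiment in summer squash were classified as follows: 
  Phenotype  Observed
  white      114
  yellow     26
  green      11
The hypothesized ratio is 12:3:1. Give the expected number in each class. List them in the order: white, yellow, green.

Under the 12:3:1 hypothesis (Σ ratio = 16, N = 151):
  white: 151 × 12/16 = 113.25
  yellow: 151 × 3/16 = 28.3125
  green: 151 × 1/16 = 9.4375

113.25, 28.3125, 9.4375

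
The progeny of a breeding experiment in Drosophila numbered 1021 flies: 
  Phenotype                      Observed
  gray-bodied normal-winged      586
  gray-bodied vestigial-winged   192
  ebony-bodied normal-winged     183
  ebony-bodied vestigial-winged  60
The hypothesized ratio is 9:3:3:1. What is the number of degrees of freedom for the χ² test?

A goodness-of-fit test with 4 phenotype classes has df = 4 − 1 = 3.

3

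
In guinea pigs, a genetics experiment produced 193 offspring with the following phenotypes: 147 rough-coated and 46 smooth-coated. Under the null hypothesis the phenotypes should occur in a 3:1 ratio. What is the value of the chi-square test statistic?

Under the 3:1 hypothesis (Σ ratio = 4, N = 193):
  rough-coated: 193 × 3/4 = 144.75
  smooth-coated: 193 × 1/4 = 48.25
χ² = Σ (O − E)² / E
  rough-coated: (147 − 144.75)² / 144.75 = 0.0350
  smooth-coated: (46 − 48.25)² / 48.25 = 0.1049
χ² = 0.0350 + 0.1049 = 0.1399 ≈ 0.140

0.140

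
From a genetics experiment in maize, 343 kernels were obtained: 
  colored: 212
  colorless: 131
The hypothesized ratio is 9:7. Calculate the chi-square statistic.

The 9:7 ratio has 16 parts, so with N = 343 the expected counts are:
  colored: 343 × 9/16 = 192.9375
  colorless: 343 × 7/16 = 150.0625
χ² = Σ (O − E)² / E
  colored: (212 − 192.9375)² / 192.9375 = 1.8834
  colorless: (131 − 150.0625)² / 150.0625 = 2.4215
χ² = 1.8834 + 2.4215 = 4.3049 ≈ 4.305

4.305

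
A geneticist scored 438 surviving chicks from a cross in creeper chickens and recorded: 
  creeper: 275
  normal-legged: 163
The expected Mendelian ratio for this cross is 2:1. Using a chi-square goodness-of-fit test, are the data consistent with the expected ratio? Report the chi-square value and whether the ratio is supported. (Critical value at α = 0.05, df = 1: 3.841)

2.969; consistent

The 2:1 ratio has 3 parts, so with N = 438 the expected counts are:
  creeper: 438 × 2/3 = 292
  normal-legged: 438 × 1/3 = 146
χ² = Σ (O − E)² / E
  creeper: (275 − 292)² / 292 = 0.9897
  normal-legged: (163 − 146)² / 146 = 1.9795
χ² = 0.9897 + 1.9795 = 2.9692 ≈ 2.969
Degrees of freedom = 2 − 1 = 1; critical value at α = 0.05 is 3.841.
Since 2.969 < 3.841, we fail to reject the null hypothesis — the data are consistent with the 2:1 ratio.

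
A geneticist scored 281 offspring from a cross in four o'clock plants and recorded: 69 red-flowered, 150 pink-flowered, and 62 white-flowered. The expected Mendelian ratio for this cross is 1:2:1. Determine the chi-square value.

1.633

Under the 1:2:1 hypothesis (Σ ratio = 4, N = 281):
  red-flowered: 281 × 1/4 = 70.25
  pink-flowered: 281 × 2/4 = 140.5
  white-flowered: 281 × 1/4 = 70.25
χ² = Σ (O − E)² / E
  red-flowered: (69 − 70.25)² / 70.25 = 0.0222
  pink-flowered: (150 − 140.5)² / 140.5 = 0.6423
  white-flowered: (62 − 70.25)² / 70.25 = 0.9689
χ² = 0.0222 + 0.6423 + 0.9689 = 1.6334 ≈ 1.633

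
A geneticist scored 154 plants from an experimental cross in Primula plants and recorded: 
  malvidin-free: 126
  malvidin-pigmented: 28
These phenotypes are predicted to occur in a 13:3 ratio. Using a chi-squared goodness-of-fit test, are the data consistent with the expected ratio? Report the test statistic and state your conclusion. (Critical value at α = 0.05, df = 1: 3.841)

The 13:3 ratio has 16 parts, so with N = 154 the expected counts are:
  malvidin-free: 154 × 13/16 = 125.125
  malvidin-pigmented: 154 × 3/16 = 28.875
χ² = Σ (O − E)² / E
  malvidin-free: (126 − 125.125)² / 125.125 = 0.0061
  malvidin-pigmented: (28 − 28.875)² / 28.875 = 0.0265
χ² = 0.0061 + 0.0265 = 0.0326 ≈ 0.033
Degrees of freedom = 2 − 1 = 1; critical value at α = 0.05 is 3.841.
Since 0.033 < 3.841, we fail to reject the null hypothesis — the data are consistent with the 13:3 ratio.

0.033; consistent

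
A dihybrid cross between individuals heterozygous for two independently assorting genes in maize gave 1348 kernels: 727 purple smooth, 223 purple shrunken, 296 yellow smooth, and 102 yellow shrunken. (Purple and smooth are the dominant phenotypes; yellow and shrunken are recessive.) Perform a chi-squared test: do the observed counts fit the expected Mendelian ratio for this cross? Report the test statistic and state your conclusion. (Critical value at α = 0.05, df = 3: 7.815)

15.930; not consistent

A dihybrid F₂ with independent assortment and complete dominance at both loci gives a 9:3:3:1 phenotypic ratio.
Total ratio parts = 16. Expected numbers out of 1348:
  purple smooth: 1348 × 9/16 = 758.25
  purple shrunken: 1348 × 3/16 = 252.75
  yellow smooth: 1348 × 3/16 = 252.75
  yellow shrunken: 1348 × 1/16 = 84.25
χ² = Σ (O − E)² / E
  purple smooth: (727 − 758.25)² / 758.25 = 1.2879
  purple shrunken: (223 − 252.75)² / 252.75 = 3.5017
  yellow smooth: (296 − 252.75)² / 252.75 = 7.4008
  yellow shrunken: (102 − 84.25)² / 84.25 = 3.7396
χ² = 1.2879 + 3.5017 + 7.4008 + 3.7396 = 15.930
Degrees of freedom = 4 − 1 = 3; critical value at α = 0.05 is 7.815.
Since 15.930 > 7.815, we reject the null hypothesis — the data do not fit the 9:3:3:1 ratio.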